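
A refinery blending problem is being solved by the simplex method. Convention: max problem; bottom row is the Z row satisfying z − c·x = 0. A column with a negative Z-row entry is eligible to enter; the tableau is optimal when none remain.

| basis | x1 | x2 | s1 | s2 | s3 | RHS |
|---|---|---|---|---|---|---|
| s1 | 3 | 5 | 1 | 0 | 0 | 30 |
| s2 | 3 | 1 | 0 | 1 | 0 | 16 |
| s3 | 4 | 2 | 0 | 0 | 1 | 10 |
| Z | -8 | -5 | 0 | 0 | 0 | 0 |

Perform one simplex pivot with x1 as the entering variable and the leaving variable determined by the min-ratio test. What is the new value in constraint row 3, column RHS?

Ratio test on column x1 — row 1: 30/3 = 10; row 2: 16/3 = 16/3; row 3: 10/4 = 5/2. Minimum is 5/2 at row 3 (s3 leaves); pivot element 4.
Divide row 3 by 4; eliminate column x1 from the other rows.
In the new row 3, the RHS entry is the old entry divided by the pivot: 10/4 = 5/2.

5/2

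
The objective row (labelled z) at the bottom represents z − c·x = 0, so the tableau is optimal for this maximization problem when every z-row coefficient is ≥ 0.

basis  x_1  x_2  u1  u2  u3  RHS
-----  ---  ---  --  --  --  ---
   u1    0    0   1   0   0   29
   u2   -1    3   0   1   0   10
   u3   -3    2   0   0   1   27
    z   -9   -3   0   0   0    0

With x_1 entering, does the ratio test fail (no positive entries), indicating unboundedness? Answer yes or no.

Every constraint-row entry in column x_1 is ≤ 0, so increasing x_1 is unbounded.

yes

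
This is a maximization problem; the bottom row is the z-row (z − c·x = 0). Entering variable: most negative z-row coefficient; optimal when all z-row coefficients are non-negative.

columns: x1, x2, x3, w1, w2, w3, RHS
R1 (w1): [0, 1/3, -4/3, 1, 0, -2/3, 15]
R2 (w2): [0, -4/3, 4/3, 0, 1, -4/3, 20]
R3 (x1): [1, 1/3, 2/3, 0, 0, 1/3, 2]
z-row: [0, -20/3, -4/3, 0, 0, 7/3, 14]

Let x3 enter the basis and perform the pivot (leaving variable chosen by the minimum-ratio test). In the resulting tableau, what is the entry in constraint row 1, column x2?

1

Ratio test on column x3 — row 1: entry -4/3 ≤ 0; row 2: 20/(4/3) = 15; row 3: 2/(2/3) = 3. Minimum is 3 at row 3 (x1 leaves); pivot element 2/3.
Divide row 3 by 2/3; eliminate column x3 from the other rows.
Row 1 update in column x2: 1/3 − (-4/3)·(1/2) = 1.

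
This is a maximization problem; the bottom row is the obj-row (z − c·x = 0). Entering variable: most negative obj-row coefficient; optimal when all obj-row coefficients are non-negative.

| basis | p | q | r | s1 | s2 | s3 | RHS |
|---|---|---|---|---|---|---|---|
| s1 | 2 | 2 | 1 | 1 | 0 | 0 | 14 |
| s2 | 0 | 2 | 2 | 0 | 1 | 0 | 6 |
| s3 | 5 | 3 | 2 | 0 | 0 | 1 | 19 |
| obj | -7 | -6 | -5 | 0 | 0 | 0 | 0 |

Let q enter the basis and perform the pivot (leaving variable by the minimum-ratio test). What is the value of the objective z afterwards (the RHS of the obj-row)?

Ratio test on column q — row 1: 14/2 = 7; row 2: 6/2 = 3; row 3: 19/3 = 19/3. Minimum is 3 at row 2 (s2 leaves); pivot element 2.
Pivot on row 2; the obj-row RHS becomes 0 − (-6)·3 = 18.

18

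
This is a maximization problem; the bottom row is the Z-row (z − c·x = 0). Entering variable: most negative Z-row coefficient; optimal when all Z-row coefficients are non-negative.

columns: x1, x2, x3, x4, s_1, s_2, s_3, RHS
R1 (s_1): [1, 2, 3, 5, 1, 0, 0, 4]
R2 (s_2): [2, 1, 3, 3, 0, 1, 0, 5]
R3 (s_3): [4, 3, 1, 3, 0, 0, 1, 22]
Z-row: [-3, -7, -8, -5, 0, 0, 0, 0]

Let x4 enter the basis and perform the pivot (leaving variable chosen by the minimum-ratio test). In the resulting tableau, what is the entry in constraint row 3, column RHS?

Ratio test on column x4 — row 1: 4/5 = 4/5; row 2: 5/3 = 5/3; row 3: 22/3 = 22/3. Minimum is 4/5 at row 1 (s_1 leaves); pivot element 5.
Divide row 1 by 5; eliminate column x4 from the other rows.
Row 3 update in column RHS: 22 − 3·(4/5) = 98/5.

98/5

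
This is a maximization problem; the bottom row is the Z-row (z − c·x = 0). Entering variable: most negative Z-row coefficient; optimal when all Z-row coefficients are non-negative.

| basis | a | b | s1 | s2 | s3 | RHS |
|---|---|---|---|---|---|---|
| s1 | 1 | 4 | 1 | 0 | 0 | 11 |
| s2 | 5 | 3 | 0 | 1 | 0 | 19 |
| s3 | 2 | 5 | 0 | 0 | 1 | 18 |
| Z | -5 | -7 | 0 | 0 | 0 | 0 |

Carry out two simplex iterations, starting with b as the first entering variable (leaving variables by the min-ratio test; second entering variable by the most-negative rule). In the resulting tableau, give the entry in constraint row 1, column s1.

Ratio test on column b — row 1: 11/4 = 11/4; row 2: 19/3 = 19/3; row 3: 18/5 = 18/5. Minimum is 11/4 at row 1 (s1 leaves); pivot element 4.
Divide row 1 by 4; eliminate column b from the other rows.
Second iteration: most negative Z-row entry is -13/4 in column a, so a enters.
Ratio test on column a — row 1: (11/4)/(1/4) = 11; row 2: (43/4)/(17/4) = 43/17; row 3: (17/4)/(3/4) = 17/3. Minimum is 43/17 at row 2 (s2 leaves); pivot element 17/4.
Divide row 2 by 17/4; eliminate column a from the other rows.
After both pivots, the entry at constraint row 1, column s1 is 5/17.

5/17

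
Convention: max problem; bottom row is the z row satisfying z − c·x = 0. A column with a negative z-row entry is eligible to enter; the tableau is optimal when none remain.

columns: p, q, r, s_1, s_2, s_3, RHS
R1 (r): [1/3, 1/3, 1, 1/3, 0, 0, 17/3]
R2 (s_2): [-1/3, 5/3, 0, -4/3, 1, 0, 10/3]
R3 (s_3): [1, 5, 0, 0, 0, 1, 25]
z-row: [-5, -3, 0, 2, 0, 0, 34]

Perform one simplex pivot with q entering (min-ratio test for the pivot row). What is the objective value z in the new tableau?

40

Ratio test on column q — row 1: (17/3)/(1/3) = 17; row 2: (10/3)/(5/3) = 2; row 3: 25/5 = 5. Minimum is 2 at row 2 (s_2 leaves); pivot element 5/3.
Pivot on row 2; the z-row RHS becomes 34 − (-3)·2 = 40.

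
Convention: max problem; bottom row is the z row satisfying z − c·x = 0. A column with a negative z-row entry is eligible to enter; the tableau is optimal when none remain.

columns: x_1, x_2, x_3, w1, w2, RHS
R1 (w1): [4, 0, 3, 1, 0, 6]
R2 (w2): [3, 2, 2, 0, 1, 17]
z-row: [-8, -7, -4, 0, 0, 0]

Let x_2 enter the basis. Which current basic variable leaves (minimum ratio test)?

Column x_2 entries and ratios — w1: 0 ≤ 0, skip; w2: 17/2 = 17/2.
Smallest ratio is 17/2 in the row of w2, so w2 leaves.

w2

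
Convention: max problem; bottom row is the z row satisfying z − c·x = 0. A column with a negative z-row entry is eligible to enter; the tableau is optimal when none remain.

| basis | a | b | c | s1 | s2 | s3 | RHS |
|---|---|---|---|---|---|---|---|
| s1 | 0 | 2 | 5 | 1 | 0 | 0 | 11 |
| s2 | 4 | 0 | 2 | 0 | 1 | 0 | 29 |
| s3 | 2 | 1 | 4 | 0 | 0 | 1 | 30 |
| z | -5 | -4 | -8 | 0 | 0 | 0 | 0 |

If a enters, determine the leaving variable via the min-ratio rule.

Column a entries and ratios — s1: 0 ≤ 0, skip; s2: 29/4 = 29/4; s3: 30/2 = 15.
Smallest ratio is 29/4 in the row of s2, so s2 leaves.

s2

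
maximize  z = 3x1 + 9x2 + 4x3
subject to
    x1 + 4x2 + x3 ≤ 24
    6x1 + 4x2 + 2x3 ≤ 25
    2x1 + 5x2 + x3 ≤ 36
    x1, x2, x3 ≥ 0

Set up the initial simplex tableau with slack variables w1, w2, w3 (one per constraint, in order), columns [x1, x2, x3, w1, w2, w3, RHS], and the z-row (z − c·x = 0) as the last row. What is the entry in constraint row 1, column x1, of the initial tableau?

1

Constraint 1 has coefficient 1 on x1.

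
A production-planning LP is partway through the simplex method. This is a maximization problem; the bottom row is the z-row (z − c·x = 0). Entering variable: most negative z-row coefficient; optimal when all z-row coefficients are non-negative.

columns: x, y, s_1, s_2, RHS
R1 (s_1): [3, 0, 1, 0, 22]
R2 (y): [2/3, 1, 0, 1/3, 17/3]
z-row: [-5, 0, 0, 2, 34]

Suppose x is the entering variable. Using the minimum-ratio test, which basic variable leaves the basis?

s_1

Column x entries and ratios — s_1: 22/3 = 22/3; y: (17/3)/(2/3) = 17/2.
Smallest ratio is 22/3 in the row of s_1, so s_1 leaves.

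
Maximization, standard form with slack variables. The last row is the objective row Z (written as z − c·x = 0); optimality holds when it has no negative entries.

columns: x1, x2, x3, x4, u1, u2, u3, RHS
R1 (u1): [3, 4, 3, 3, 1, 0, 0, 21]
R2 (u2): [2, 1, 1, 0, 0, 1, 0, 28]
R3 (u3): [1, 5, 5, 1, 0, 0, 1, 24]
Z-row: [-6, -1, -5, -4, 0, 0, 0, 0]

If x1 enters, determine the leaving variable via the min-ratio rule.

Column x1 entries and ratios — u1: 21/3 = 7; u2: 28/2 = 14; u3: 24/1 = 24.
Smallest ratio is 7 in the row of u1, so u1 leaves.

u1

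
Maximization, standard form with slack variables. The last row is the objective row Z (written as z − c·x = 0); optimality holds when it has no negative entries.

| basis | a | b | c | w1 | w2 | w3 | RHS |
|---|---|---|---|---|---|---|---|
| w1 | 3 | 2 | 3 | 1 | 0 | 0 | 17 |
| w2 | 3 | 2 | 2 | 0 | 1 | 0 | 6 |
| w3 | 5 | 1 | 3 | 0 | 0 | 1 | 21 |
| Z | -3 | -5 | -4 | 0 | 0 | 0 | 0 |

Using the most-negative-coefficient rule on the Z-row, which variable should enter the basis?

b

Negative Z-row entries: a: -3, b: -5, c: -4.
The most negative is -5 in column b, so b enters.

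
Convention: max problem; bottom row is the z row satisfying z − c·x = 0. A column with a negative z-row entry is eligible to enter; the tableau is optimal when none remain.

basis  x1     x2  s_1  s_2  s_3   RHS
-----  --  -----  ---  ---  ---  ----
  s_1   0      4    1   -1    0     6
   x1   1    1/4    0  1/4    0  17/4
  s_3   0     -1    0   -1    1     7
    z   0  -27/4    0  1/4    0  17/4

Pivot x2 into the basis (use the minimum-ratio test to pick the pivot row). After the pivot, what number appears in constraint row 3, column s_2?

-5/4

Ratio test on column x2 — row 1: 6/4 = 3/2; row 2: (17/4)/(1/4) = 17; row 3: entry -1 ≤ 0. Minimum is 3/2 at row 1 (s_1 leaves); pivot element 4.
Divide row 1 by 4; eliminate column x2 from the other rows.
Row 3 update in column s_2: -1 − (-1)·(-1/4) = -5/4.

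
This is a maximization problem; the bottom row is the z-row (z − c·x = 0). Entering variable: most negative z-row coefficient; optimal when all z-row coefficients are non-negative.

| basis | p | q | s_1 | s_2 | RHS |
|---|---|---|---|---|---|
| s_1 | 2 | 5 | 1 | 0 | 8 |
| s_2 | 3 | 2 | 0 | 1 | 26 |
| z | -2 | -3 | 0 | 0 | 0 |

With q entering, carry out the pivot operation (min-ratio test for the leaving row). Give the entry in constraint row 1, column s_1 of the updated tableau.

1/5

Ratio test on column q — row 1: 8/5 = 8/5; row 2: 26/2 = 13. Minimum is 8/5 at row 1 (s_1 leaves); pivot element 5.
Divide row 1 by 5; eliminate column q from the other rows.
In the new row 1, the s_1 entry is the old entry divided by the pivot: 1/5 = 1/5.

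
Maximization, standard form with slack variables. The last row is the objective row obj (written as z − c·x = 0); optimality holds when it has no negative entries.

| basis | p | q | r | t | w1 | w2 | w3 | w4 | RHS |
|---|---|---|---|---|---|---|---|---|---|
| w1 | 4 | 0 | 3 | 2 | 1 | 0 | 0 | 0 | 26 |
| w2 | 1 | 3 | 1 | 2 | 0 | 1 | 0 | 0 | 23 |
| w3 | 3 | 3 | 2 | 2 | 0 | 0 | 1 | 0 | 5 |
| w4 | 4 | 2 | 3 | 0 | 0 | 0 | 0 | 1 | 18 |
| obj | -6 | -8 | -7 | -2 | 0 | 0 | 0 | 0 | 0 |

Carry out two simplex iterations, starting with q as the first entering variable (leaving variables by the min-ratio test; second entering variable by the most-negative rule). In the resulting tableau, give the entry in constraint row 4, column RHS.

Ratio test on column q — row 1: entry 0 ≤ 0; row 2: 23/3 = 23/3; row 3: 5/3 = 5/3; row 4: 18/2 = 9. Minimum is 5/3 at row 3 (w3 leaves); pivot element 3.
Divide row 3 by 3; eliminate column q from the other rows.
Second iteration: most negative obj-row entry is -5/3 in column r, so r enters.
Ratio test on column r — row 1: 26/3 = 26/3; row 2: entry -1 ≤ 0; row 3: (5/3)/(2/3) = 5/2; row 4: (44/3)/(5/3) = 44/5. Minimum is 5/2 at row 3 (q leaves); pivot element 2/3.
Divide row 3 by 2/3; eliminate column r from the other rows.
After both pivots, the entry at constraint row 4, column RHS is 21/2.

21/2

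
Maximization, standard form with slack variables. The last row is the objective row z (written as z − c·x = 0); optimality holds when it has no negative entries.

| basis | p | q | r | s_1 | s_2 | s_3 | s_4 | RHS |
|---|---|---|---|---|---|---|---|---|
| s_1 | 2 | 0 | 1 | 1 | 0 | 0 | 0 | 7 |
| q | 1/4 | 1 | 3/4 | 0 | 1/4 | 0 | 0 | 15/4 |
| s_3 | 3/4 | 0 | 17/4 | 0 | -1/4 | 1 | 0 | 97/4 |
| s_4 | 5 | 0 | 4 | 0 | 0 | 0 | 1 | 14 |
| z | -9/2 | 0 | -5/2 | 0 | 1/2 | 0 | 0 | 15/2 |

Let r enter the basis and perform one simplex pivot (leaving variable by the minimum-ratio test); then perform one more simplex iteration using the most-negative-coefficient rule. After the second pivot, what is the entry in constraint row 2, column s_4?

-1/20

Ratio test on column r — row 1: 7/1 = 7; row 2: (15/4)/(3/4) = 5; row 3: (97/4)/(17/4) = 97/17; row 4: 14/4 = 7/2. Minimum is 7/2 at row 4 (s_4 leaves); pivot element 4.
Divide row 4 by 4; eliminate column r from the other rows.
Second iteration: most negative z-row entry is -11/8 in column p, so p enters.
Ratio test on column p — row 1: (7/2)/(3/4) = 14/3; row 2: entry -11/16 ≤ 0; row 3: entry -73/16 ≤ 0; row 4: (7/2)/(5/4) = 14/5. Minimum is 14/5 at row 4 (r leaves); pivot element 5/4.
Divide row 4 by 5/4; eliminate column p from the other rows.
After both pivots, the entry at constraint row 2, column s_4 is -1/20.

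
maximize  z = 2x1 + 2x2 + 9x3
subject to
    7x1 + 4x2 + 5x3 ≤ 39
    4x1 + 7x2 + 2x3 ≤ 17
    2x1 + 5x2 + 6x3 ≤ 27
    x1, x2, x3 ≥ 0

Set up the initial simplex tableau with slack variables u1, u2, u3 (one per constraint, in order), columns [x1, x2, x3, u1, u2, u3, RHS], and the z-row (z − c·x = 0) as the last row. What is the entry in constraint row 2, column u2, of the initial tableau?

Slack u2 belongs to constraint 2; its column is the unit vector e_2, so the entry in row 2 is 1.

1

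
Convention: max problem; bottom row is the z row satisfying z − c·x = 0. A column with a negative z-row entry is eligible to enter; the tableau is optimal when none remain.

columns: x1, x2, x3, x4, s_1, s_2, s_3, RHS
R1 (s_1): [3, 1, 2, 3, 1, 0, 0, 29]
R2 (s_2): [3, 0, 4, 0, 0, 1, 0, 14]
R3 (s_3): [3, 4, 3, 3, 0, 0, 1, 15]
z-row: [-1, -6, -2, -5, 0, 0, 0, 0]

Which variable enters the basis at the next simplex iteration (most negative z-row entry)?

Negative z-row entries: x1: -1, x2: -6, x3: -2, x4: -5.
The most negative is -6 in column x2, so x2 enters.

x2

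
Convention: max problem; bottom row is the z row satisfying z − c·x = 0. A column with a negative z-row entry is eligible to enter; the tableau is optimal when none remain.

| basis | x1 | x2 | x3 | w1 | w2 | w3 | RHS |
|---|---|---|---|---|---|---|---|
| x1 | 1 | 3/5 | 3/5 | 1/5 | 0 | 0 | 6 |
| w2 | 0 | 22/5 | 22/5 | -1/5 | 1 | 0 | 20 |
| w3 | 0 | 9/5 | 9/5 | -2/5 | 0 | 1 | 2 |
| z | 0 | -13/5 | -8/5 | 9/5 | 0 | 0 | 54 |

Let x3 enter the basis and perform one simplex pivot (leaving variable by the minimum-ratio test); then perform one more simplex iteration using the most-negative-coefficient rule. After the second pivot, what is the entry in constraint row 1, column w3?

Ratio test on column x3 — row 1: 6/(3/5) = 10; row 2: 20/(22/5) = 50/11; row 3: 2/(9/5) = 10/9. Minimum is 10/9 at row 3 (w3 leaves); pivot element 9/5.
Divide row 3 by 9/5; eliminate column x3 from the other rows.
Second iteration: most negative z-row entry is -1 in column x2, so x2 enters.
Ratio test on column x2 — row 1: entry 0 ≤ 0; row 2: entry 0 ≤ 0; row 3: (10/9)/1 = 10/9. Minimum is 10/9 at row 3 (x3 leaves); pivot element 1.
Divide row 3 by 1; eliminate column x2 from the other rows.
After both pivots, the entry at constraint row 1, column w3 is -1/3.

-1/3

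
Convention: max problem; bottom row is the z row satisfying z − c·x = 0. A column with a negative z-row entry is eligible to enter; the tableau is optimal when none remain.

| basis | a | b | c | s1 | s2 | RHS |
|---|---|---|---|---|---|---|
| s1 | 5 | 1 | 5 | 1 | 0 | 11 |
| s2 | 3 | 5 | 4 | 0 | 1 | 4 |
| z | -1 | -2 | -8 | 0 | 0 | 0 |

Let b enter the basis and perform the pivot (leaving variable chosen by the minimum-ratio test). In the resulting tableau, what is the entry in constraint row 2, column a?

3/5

Ratio test on column b — row 1: 11/1 = 11; row 2: 4/5 = 4/5. Minimum is 4/5 at row 2 (s2 leaves); pivot element 5.
Divide row 2 by 5; eliminate column b from the other rows.
In the new row 2, the a entry is the old entry divided by the pivot: 3/5 = 3/5.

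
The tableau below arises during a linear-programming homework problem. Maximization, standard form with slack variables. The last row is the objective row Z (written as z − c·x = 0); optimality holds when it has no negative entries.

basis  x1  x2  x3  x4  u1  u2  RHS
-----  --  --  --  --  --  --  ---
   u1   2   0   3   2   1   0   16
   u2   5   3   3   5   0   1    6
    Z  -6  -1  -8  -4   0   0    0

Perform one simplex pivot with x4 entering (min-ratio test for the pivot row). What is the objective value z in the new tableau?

24/5

Ratio test on column x4 — row 1: 16/2 = 8; row 2: 6/5 = 6/5. Minimum is 6/5 at row 2 (u2 leaves); pivot element 5.
Pivot on row 2; the Z-row RHS becomes 0 − (-4)·(6/5) = 24/5.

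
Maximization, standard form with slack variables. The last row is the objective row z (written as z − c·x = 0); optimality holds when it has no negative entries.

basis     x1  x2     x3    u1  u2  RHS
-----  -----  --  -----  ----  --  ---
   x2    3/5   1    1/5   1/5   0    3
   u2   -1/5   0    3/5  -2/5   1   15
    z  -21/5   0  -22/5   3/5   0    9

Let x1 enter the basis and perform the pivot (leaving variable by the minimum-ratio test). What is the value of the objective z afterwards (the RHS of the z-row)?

Ratio test on column x1 — row 1: 3/(3/5) = 5; row 2: entry -1/5 ≤ 0. Minimum is 5 at row 1 (x2 leaves); pivot element 3/5.
Pivot on row 1; the z-row RHS becomes 9 − (-21/5)·5 = 30.

30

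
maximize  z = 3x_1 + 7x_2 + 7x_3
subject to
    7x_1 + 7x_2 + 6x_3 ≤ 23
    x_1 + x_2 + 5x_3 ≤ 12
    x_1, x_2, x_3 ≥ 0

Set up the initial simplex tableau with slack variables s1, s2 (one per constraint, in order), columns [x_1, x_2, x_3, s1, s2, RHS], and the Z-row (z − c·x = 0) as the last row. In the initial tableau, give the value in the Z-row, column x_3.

-7

The Z-row carries the negated objective coefficients: the x_3 entry is -7.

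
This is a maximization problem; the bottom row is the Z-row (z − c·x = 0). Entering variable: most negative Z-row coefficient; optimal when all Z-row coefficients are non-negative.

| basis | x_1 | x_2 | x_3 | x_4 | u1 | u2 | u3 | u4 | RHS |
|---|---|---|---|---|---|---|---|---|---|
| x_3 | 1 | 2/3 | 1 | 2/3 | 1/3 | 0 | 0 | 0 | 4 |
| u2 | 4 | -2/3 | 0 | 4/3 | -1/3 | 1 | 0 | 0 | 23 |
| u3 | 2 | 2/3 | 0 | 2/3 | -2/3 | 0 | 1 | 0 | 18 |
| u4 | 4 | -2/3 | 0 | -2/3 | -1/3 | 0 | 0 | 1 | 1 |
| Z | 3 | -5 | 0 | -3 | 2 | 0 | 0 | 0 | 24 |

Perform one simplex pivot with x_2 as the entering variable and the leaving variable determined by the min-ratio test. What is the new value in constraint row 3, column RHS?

14

Ratio test on column x_2 — row 1: 4/(2/3) = 6; row 2: entry -2/3 ≤ 0; row 3: 18/(2/3) = 27; row 4: entry -2/3 ≤ 0. Minimum is 6 at row 1 (x_3 leaves); pivot element 2/3.
Divide row 1 by 2/3; eliminate column x_2 from the other rows.
Row 3 update in column RHS: 18 − (2/3)·6 = 14.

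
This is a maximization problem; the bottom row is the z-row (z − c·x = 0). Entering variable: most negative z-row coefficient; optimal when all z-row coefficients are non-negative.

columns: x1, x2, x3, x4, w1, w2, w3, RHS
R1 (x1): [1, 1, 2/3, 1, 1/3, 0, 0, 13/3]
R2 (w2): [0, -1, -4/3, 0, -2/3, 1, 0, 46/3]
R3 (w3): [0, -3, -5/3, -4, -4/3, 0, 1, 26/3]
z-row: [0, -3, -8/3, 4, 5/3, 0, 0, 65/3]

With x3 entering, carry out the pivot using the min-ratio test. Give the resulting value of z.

39

Ratio test on column x3 — row 1: (13/3)/(2/3) = 13/2; row 2: entry -4/3 ≤ 0; row 3: entry -5/3 ≤ 0. Minimum is 13/2 at row 1 (x1 leaves); pivot element 2/3.
Pivot on row 1; the z-row RHS becomes 65/3 − (-8/3)·(13/2) = 39.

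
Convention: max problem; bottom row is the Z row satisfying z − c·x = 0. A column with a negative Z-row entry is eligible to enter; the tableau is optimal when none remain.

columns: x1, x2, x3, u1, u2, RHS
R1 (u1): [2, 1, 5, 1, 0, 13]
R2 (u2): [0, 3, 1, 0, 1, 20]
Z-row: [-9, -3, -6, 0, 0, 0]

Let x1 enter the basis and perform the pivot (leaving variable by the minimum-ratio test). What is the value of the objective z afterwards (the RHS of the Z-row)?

117/2

Ratio test on column x1 — row 1: 13/2 = 13/2; row 2: entry 0 ≤ 0. Minimum is 13/2 at row 1 (u1 leaves); pivot element 2.
Pivot on row 1; the Z-row RHS becomes 0 − (-9)·(13/2) = 117/2.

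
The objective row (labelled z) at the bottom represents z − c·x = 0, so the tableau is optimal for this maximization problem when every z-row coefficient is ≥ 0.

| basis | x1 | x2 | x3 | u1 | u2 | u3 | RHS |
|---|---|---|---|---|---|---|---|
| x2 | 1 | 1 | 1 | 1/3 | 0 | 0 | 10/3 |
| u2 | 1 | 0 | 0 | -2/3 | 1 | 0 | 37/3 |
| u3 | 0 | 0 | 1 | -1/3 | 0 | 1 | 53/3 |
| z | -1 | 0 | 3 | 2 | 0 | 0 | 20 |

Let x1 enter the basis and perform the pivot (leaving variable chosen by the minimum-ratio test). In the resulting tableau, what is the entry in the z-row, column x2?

1

Ratio test on column x1 — row 1: (10/3)/1 = 10/3; row 2: (37/3)/1 = 37/3; row 3: entry 0 ≤ 0. Minimum is 10/3 at row 1 (x2 leaves); pivot element 1.
Divide row 1 by 1; eliminate column x1 from the other rows.
z-row update in column x2: 0 − (-1)·1 = 1.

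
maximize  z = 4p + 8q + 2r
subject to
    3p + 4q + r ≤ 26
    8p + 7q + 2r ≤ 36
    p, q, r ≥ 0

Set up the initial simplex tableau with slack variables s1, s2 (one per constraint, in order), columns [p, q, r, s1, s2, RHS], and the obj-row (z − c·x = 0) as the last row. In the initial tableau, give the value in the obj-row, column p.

The obj-row carries the negated objective coefficients: the p entry is -4.

-4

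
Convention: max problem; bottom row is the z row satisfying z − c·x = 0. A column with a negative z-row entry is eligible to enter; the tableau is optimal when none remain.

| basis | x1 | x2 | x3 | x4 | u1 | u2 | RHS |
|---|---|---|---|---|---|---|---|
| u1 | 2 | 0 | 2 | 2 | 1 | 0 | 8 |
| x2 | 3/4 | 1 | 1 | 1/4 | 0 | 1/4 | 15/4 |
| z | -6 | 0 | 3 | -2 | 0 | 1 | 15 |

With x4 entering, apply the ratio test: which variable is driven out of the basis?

u1

Column x4 entries and ratios — u1: 8/2 = 4; x2: (15/4)/(1/4) = 15.
Smallest ratio is 4 in the row of u1, so u1 leaves.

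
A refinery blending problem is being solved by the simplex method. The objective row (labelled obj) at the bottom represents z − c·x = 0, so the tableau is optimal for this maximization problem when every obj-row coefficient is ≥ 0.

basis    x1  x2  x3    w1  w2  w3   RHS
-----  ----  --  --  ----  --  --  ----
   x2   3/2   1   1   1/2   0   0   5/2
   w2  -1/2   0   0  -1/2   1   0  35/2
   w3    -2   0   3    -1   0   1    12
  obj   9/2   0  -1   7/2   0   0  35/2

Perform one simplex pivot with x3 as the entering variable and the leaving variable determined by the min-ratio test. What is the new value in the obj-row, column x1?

6

Ratio test on column x3 — row 1: (5/2)/1 = 5/2; row 2: entry 0 ≤ 0; row 3: 12/3 = 4. Minimum is 5/2 at row 1 (x2 leaves); pivot element 1.
Divide row 1 by 1; eliminate column x3 from the other rows.
obj-row update in column x1: 9/2 − (-1)·(3/2) = 6.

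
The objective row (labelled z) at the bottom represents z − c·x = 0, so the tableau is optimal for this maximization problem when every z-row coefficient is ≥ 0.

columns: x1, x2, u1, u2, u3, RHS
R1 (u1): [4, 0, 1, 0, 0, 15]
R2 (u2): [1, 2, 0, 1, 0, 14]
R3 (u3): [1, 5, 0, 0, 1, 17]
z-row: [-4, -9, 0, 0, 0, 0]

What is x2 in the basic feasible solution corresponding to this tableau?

x2 is not in the basis, so in the current basic feasible solution x2 = 0.

0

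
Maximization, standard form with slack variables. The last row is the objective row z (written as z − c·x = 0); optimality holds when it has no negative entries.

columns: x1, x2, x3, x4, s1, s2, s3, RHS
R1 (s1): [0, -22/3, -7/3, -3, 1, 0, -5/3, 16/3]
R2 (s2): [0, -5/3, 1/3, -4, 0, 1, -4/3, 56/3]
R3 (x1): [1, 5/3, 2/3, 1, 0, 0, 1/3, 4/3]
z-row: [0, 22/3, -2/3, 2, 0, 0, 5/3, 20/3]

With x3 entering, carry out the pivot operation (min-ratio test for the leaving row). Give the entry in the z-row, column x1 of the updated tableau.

Ratio test on column x3 — row 1: entry -7/3 ≤ 0; row 2: (56/3)/(1/3) = 56; row 3: (4/3)/(2/3) = 2. Minimum is 2 at row 3 (x1 leaves); pivot element 2/3.
Divide row 3 by 2/3; eliminate column x3 from the other rows.
z-row update in column x1: 0 − (-2/3)·(3/2) = 1.

1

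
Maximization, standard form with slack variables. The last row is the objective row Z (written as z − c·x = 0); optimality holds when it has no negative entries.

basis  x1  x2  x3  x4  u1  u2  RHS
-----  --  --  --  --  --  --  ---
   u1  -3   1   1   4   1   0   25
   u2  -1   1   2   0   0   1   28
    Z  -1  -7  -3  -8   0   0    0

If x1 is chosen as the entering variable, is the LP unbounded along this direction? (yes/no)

Every constraint-row entry in column x1 is ≤ 0, so increasing x1 is unbounded.

yes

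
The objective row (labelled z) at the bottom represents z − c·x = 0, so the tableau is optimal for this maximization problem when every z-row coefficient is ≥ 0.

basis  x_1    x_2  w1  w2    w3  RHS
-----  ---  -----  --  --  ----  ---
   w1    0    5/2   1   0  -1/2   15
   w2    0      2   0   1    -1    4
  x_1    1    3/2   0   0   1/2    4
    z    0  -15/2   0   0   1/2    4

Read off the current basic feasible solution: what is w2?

4

w2 is basic (row 2); its value is the RHS of that row, 4.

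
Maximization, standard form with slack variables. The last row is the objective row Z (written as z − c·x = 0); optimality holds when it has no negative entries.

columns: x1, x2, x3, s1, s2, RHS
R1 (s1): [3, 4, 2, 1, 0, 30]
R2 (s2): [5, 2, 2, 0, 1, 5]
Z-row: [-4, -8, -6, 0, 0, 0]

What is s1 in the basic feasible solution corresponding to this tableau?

s1 is basic (row 1); its value is the RHS of that row, 30.

30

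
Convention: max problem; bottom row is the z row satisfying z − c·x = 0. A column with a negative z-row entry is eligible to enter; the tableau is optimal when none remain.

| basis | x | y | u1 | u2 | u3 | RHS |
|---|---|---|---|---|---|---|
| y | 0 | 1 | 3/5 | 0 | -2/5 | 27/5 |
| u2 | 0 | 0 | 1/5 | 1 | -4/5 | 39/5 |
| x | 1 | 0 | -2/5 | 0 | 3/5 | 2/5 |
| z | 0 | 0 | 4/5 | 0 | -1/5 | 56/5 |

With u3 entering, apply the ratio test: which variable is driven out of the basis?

x

Column u3 entries and ratios — y: -2/5 ≤ 0, skip; u2: -4/5 ≤ 0, skip; x: (2/5)/(3/5) = 2/3.
Smallest ratio is 2/3 in the row of x, so x leaves.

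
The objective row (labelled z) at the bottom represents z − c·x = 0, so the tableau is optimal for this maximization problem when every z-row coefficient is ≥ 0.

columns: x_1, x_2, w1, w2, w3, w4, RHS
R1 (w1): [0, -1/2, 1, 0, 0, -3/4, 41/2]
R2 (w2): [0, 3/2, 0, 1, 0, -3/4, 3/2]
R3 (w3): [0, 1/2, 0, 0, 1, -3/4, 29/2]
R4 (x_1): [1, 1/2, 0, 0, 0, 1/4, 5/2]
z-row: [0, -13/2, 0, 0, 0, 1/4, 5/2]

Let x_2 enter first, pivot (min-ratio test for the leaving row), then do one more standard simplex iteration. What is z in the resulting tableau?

Ratio test on column x_2 — row 1: entry -1/2 ≤ 0; row 2: (3/2)/(3/2) = 1; row 3: (29/2)/(1/2) = 29; row 4: (5/2)/(1/2) = 5. Minimum is 1 at row 2 (w2 leaves); pivot element 3/2.
Pivot on row 2; the z-row RHS becomes 5/2 − (-13/2)·1 = 9.
Next entering variable (most negative z-row entry -3): w4.
Ratio test on column w4 — row 1: entry -1 ≤ 0; row 2: entry -1/2 ≤ 0; row 3: entry -1/2 ≤ 0; row 4: 2/(1/2) = 4. Minimum is 4 at row 4 (x_1 leaves); pivot element 1/2.
After the second pivot the z-row RHS is 9 − (-3)·4 = 21.

21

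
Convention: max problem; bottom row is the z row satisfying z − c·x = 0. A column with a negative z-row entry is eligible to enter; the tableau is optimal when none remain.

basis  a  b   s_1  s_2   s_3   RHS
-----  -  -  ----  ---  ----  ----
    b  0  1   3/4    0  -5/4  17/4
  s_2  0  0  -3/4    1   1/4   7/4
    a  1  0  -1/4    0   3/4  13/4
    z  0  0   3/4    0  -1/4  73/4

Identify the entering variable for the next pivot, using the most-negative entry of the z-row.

s_3

Negative z-row entries: s_3: -1/4.
The most negative is -1/4 in column s_3, so s_3 enters.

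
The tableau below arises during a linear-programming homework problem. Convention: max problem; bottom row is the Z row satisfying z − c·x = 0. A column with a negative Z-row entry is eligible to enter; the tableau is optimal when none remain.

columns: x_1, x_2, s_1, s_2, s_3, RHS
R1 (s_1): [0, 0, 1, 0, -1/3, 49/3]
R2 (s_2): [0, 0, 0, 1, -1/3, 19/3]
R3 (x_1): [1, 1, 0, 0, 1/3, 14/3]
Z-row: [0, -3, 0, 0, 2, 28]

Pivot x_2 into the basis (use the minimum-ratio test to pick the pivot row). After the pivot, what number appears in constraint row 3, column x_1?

Ratio test on column x_2 — row 1: entry 0 ≤ 0; row 2: entry 0 ≤ 0; row 3: (14/3)/1 = 14/3. Minimum is 14/3 at row 3 (x_1 leaves); pivot element 1.
Divide row 3 by 1; eliminate column x_2 from the other rows.
In the new row 3, the x_1 entry is the old entry divided by the pivot: 1/1 = 1.

1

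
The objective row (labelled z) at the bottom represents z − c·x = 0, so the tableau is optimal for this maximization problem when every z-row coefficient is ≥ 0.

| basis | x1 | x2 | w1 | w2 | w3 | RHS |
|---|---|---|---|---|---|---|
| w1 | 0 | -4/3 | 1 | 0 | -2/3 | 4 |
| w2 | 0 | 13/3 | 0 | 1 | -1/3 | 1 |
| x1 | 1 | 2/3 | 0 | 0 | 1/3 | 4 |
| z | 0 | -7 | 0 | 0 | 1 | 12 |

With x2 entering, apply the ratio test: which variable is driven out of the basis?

w2

Column x2 entries and ratios — w1: -4/3 ≤ 0, skip; w2: 1/(13/3) = 3/13; x1: 4/(2/3) = 6.
Smallest ratio is 3/13 in the row of w2, so w2 leaves.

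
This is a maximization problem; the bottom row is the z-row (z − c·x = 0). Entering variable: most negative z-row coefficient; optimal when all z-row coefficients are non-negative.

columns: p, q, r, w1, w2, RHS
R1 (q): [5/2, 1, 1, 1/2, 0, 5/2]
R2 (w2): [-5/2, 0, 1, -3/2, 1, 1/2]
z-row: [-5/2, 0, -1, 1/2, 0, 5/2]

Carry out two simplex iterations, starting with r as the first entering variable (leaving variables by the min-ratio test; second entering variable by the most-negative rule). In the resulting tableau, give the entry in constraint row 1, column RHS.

Ratio test on column r — row 1: (5/2)/1 = 5/2; row 2: (1/2)/1 = 1/2. Minimum is 1/2 at row 2 (w2 leaves); pivot element 1.
Divide row 2 by 1; eliminate column r from the other rows.
Second iteration: most negative z-row entry is -5 in column p, so p enters.
Ratio test on column p — row 1: 2/5 = 2/5; row 2: entry -5/2 ≤ 0. Minimum is 2/5 at row 1 (q leaves); pivot element 5.
Divide row 1 by 5; eliminate column p from the other rows.
After both pivots, the entry at constraint row 1, column RHS is 2/5.

2/5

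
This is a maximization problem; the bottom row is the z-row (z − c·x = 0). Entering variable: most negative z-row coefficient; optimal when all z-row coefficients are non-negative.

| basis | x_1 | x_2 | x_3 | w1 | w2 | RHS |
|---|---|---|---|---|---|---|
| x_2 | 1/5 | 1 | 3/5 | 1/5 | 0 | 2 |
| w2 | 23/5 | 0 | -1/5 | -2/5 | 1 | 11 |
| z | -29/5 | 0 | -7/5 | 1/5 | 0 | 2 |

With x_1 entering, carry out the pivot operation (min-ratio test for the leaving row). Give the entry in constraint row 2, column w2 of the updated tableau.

5/23

Ratio test on column x_1 — row 1: 2/(1/5) = 10; row 2: 11/(23/5) = 55/23. Minimum is 55/23 at row 2 (w2 leaves); pivot element 23/5.
Divide row 2 by 23/5; eliminate column x_1 from the other rows.
In the new row 2, the w2 entry is the old entry divided by the pivot: 1/(23/5) = 5/23.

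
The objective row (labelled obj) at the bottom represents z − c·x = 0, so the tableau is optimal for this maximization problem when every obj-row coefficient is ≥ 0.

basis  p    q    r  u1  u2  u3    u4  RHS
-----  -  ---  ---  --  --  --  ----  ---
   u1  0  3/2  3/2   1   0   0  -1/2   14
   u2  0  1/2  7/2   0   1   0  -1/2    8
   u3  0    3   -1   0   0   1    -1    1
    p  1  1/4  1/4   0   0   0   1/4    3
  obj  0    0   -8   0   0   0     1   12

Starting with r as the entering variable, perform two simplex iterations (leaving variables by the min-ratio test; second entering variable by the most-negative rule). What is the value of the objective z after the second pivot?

63/2

Ratio test on column r — row 1: 14/(3/2) = 28/3; row 2: 8/(7/2) = 16/7; row 3: entry -1 ≤ 0; row 4: 3/(1/4) = 12. Minimum is 16/7 at row 2 (u2 leaves); pivot element 7/2.
Pivot on row 2; the obj-row RHS becomes 12 − (-8)·(16/7) = 212/7.
Next entering variable (most negative obj-row entry -1/7): u4.
Ratio test on column u4 — row 1: entry -2/7 ≤ 0; row 2: entry -1/7 ≤ 0; row 3: entry -8/7 ≤ 0; row 4: (17/7)/(2/7) = 17/2. Minimum is 17/2 at row 4 (p leaves); pivot element 2/7.
After the second pivot the obj-row RHS is 212/7 − (-1/7)·(17/2) = 63/2.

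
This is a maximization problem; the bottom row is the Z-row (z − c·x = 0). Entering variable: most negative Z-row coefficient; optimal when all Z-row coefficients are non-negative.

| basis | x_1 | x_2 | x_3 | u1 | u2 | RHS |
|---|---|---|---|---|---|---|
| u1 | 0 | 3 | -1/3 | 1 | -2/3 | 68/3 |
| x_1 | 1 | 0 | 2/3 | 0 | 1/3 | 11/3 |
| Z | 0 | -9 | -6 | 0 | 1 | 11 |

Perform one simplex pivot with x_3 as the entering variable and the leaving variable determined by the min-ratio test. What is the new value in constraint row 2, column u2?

1/2

Ratio test on column x_3 — row 1: entry -1/3 ≤ 0; row 2: (11/3)/(2/3) = 11/2. Minimum is 11/2 at row 2 (x_1 leaves); pivot element 2/3.
Divide row 2 by 2/3; eliminate column x_3 from the other rows.
In the new row 2, the u2 entry is the old entry divided by the pivot: (1/3)/(2/3) = 1/2.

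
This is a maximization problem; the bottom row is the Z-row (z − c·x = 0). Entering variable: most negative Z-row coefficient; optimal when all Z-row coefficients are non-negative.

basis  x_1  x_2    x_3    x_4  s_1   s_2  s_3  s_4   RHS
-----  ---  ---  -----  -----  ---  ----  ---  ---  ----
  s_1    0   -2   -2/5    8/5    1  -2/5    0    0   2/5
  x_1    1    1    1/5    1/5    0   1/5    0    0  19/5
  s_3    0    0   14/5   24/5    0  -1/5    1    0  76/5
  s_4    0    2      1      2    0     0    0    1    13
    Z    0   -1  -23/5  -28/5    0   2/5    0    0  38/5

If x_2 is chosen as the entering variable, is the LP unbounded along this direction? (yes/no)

no

Column x_2 has positive entries in row(s) 2, 4, so the ratio test bounds it — not unbounded.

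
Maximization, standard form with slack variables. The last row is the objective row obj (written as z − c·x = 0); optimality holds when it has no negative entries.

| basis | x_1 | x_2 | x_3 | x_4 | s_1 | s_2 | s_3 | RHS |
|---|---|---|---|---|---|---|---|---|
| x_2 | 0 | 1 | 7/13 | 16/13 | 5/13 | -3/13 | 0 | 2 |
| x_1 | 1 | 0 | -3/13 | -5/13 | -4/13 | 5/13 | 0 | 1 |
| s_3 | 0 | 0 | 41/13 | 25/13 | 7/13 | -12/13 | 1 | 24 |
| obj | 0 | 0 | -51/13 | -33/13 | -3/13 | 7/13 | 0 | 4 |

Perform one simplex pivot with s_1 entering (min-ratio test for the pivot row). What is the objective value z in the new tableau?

Ratio test on column s_1 — row 1: 2/(5/13) = 26/5; row 2: entry -4/13 ≤ 0; row 3: 24/(7/13) = 312/7. Minimum is 26/5 at row 1 (x_2 leaves); pivot element 5/13.
Pivot on row 1; the obj-row RHS becomes 4 − (-3/13)·(26/5) = 26/5.

26/5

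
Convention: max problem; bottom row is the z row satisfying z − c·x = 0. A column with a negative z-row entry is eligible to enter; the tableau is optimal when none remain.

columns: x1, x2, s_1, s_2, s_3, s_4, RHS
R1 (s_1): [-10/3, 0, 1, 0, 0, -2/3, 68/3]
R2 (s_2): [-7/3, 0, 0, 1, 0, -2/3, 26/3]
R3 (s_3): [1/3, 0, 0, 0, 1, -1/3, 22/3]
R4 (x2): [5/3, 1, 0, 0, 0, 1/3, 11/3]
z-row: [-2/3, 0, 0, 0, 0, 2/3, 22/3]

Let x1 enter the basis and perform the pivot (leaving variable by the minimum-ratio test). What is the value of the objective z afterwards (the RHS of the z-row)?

44/5

Ratio test on column x1 — row 1: entry -10/3 ≤ 0; row 2: entry -7/3 ≤ 0; row 3: (22/3)/(1/3) = 22; row 4: (11/3)/(5/3) = 11/5. Minimum is 11/5 at row 4 (x2 leaves); pivot element 5/3.
Pivot on row 4; the z-row RHS becomes 22/3 − (-2/3)·(11/5) = 44/5.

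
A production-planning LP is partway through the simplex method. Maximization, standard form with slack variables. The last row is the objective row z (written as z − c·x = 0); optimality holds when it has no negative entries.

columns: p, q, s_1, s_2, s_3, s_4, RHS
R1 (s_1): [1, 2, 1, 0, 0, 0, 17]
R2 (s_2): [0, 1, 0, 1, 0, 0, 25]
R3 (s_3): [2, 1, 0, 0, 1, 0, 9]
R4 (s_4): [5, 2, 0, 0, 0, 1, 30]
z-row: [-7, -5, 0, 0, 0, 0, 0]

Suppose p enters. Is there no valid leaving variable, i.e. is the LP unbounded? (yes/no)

no

Column p has positive entries in row(s) 1, 3, 4, so the ratio test bounds it — not unbounded.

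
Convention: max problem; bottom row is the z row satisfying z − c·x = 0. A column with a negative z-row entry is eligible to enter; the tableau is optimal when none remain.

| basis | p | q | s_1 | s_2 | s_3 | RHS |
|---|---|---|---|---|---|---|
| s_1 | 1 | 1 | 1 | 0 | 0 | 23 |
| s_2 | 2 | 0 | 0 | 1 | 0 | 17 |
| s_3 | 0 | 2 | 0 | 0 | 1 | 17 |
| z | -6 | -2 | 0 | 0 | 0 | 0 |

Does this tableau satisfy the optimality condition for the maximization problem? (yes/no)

no

The z-row has a negative entry -6 in column p, so it is not optimal.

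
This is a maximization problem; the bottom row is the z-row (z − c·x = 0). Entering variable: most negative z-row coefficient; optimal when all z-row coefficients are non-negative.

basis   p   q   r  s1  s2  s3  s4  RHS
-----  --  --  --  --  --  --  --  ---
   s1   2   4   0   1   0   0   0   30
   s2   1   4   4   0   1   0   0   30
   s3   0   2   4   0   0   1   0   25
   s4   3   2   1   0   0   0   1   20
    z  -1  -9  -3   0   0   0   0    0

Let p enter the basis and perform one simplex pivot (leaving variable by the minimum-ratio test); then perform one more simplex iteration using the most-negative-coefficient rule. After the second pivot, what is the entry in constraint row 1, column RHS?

25/4

Ratio test on column p — row 1: 30/2 = 15; row 2: 30/1 = 30; row 3: entry 0 ≤ 0; row 4: 20/3 = 20/3. Minimum is 20/3 at row 4 (s4 leaves); pivot element 3.
Divide row 4 by 3; eliminate column p from the other rows.
Second iteration: most negative z-row entry is -25/3 in column q, so q enters.
Ratio test on column q — row 1: (50/3)/(8/3) = 25/4; row 2: (70/3)/(10/3) = 7; row 3: 25/2 = 25/2; row 4: (20/3)/(2/3) = 10. Minimum is 25/4 at row 1 (s1 leaves); pivot element 8/3.
Divide row 1 by 8/3; eliminate column q from the other rows.
After both pivots, the entry at constraint row 1, column RHS is 25/4.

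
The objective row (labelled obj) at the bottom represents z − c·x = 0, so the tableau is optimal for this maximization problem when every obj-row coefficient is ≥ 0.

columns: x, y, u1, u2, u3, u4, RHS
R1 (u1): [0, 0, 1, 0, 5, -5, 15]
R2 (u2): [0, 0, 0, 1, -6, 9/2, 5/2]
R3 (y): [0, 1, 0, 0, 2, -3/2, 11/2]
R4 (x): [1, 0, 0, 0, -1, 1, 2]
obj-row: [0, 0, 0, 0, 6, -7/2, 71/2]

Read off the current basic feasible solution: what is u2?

u2 is basic (row 2); its value is the RHS of that row, 5/2.

5/2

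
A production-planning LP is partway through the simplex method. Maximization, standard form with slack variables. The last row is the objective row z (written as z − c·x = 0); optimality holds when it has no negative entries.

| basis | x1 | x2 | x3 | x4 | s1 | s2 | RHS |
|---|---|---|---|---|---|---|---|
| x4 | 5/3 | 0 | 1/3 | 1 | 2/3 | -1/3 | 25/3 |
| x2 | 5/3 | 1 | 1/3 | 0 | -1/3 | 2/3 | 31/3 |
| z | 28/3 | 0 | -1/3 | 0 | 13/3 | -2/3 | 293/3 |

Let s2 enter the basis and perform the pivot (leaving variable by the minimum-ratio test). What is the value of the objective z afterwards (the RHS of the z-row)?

108

Ratio test on column s2 — row 1: entry -1/3 ≤ 0; row 2: (31/3)/(2/3) = 31/2. Minimum is 31/2 at row 2 (x2 leaves); pivot element 2/3.
Pivot on row 2; the z-row RHS becomes 293/3 − (-2/3)·(31/2) = 108.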